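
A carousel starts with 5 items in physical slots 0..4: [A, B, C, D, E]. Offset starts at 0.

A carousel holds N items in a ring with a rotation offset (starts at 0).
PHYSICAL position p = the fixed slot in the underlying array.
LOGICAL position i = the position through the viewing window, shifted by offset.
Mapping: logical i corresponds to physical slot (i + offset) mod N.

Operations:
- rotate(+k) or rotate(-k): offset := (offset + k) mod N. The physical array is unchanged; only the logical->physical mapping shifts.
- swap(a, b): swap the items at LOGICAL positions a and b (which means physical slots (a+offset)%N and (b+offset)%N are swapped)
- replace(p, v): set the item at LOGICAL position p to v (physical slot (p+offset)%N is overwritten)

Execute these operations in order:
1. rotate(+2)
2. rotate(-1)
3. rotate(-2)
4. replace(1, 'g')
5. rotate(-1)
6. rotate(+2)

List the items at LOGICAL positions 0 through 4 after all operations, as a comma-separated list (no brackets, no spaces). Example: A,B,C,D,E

Answer: g,B,C,D,E

Derivation:
After op 1 (rotate(+2)): offset=2, physical=[A,B,C,D,E], logical=[C,D,E,A,B]
After op 2 (rotate(-1)): offset=1, physical=[A,B,C,D,E], logical=[B,C,D,E,A]
After op 3 (rotate(-2)): offset=4, physical=[A,B,C,D,E], logical=[E,A,B,C,D]
After op 4 (replace(1, 'g')): offset=4, physical=[g,B,C,D,E], logical=[E,g,B,C,D]
After op 5 (rotate(-1)): offset=3, physical=[g,B,C,D,E], logical=[D,E,g,B,C]
After op 6 (rotate(+2)): offset=0, physical=[g,B,C,D,E], logical=[g,B,C,D,E]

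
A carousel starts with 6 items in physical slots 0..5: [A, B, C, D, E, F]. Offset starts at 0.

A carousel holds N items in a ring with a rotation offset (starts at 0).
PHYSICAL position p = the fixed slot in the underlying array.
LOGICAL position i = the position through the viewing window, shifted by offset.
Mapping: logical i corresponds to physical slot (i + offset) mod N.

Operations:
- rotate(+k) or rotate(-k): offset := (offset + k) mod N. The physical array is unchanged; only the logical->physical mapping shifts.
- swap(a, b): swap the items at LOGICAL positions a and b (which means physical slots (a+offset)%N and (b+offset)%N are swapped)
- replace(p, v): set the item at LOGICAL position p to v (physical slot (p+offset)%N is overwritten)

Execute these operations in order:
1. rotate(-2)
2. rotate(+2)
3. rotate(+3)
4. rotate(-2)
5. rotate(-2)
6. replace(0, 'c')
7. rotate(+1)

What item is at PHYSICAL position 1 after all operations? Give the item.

Answer: B

Derivation:
After op 1 (rotate(-2)): offset=4, physical=[A,B,C,D,E,F], logical=[E,F,A,B,C,D]
After op 2 (rotate(+2)): offset=0, physical=[A,B,C,D,E,F], logical=[A,B,C,D,E,F]
After op 3 (rotate(+3)): offset=3, physical=[A,B,C,D,E,F], logical=[D,E,F,A,B,C]
After op 4 (rotate(-2)): offset=1, physical=[A,B,C,D,E,F], logical=[B,C,D,E,F,A]
After op 5 (rotate(-2)): offset=5, physical=[A,B,C,D,E,F], logical=[F,A,B,C,D,E]
After op 6 (replace(0, 'c')): offset=5, physical=[A,B,C,D,E,c], logical=[c,A,B,C,D,E]
After op 7 (rotate(+1)): offset=0, physical=[A,B,C,D,E,c], logical=[A,B,C,D,E,c]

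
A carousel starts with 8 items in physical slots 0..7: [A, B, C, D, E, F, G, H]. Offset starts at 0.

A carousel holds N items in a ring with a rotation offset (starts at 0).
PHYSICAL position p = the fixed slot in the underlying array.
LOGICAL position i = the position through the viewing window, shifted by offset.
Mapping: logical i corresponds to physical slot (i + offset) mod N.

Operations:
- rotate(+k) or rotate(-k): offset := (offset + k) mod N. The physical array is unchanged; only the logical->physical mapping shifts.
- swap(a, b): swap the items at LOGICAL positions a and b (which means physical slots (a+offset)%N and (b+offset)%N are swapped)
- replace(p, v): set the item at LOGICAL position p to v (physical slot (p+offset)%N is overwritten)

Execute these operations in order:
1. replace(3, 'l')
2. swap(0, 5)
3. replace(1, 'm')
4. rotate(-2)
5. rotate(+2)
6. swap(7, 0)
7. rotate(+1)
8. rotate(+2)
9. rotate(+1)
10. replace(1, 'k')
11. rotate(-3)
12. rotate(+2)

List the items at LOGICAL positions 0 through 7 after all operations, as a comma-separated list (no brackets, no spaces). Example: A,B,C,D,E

After op 1 (replace(3, 'l')): offset=0, physical=[A,B,C,l,E,F,G,H], logical=[A,B,C,l,E,F,G,H]
After op 2 (swap(0, 5)): offset=0, physical=[F,B,C,l,E,A,G,H], logical=[F,B,C,l,E,A,G,H]
After op 3 (replace(1, 'm')): offset=0, physical=[F,m,C,l,E,A,G,H], logical=[F,m,C,l,E,A,G,H]
After op 4 (rotate(-2)): offset=6, physical=[F,m,C,l,E,A,G,H], logical=[G,H,F,m,C,l,E,A]
After op 5 (rotate(+2)): offset=0, physical=[F,m,C,l,E,A,G,H], logical=[F,m,C,l,E,A,G,H]
After op 6 (swap(7, 0)): offset=0, physical=[H,m,C,l,E,A,G,F], logical=[H,m,C,l,E,A,G,F]
After op 7 (rotate(+1)): offset=1, physical=[H,m,C,l,E,A,G,F], logical=[m,C,l,E,A,G,F,H]
After op 8 (rotate(+2)): offset=3, physical=[H,m,C,l,E,A,G,F], logical=[l,E,A,G,F,H,m,C]
After op 9 (rotate(+1)): offset=4, physical=[H,m,C,l,E,A,G,F], logical=[E,A,G,F,H,m,C,l]
After op 10 (replace(1, 'k')): offset=4, physical=[H,m,C,l,E,k,G,F], logical=[E,k,G,F,H,m,C,l]
After op 11 (rotate(-3)): offset=1, physical=[H,m,C,l,E,k,G,F], logical=[m,C,l,E,k,G,F,H]
After op 12 (rotate(+2)): offset=3, physical=[H,m,C,l,E,k,G,F], logical=[l,E,k,G,F,H,m,C]

Answer: l,E,k,G,F,H,m,C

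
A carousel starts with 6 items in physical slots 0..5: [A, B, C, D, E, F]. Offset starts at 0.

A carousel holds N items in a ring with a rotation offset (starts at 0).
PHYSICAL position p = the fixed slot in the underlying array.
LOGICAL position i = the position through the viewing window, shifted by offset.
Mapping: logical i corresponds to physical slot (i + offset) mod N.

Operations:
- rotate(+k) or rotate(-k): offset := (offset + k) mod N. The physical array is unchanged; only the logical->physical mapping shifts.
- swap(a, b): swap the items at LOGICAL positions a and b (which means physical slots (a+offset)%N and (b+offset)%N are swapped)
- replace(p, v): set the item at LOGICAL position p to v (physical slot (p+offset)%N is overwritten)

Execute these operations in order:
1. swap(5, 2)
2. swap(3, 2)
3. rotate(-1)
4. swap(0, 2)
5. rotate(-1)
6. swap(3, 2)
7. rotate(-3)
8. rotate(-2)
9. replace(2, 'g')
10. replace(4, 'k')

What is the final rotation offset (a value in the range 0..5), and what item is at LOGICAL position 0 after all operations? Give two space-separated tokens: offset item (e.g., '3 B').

After op 1 (swap(5, 2)): offset=0, physical=[A,B,F,D,E,C], logical=[A,B,F,D,E,C]
After op 2 (swap(3, 2)): offset=0, physical=[A,B,D,F,E,C], logical=[A,B,D,F,E,C]
After op 3 (rotate(-1)): offset=5, physical=[A,B,D,F,E,C], logical=[C,A,B,D,F,E]
After op 4 (swap(0, 2)): offset=5, physical=[A,C,D,F,E,B], logical=[B,A,C,D,F,E]
After op 5 (rotate(-1)): offset=4, physical=[A,C,D,F,E,B], logical=[E,B,A,C,D,F]
After op 6 (swap(3, 2)): offset=4, physical=[C,A,D,F,E,B], logical=[E,B,C,A,D,F]
After op 7 (rotate(-3)): offset=1, physical=[C,A,D,F,E,B], logical=[A,D,F,E,B,C]
After op 8 (rotate(-2)): offset=5, physical=[C,A,D,F,E,B], logical=[B,C,A,D,F,E]
After op 9 (replace(2, 'g')): offset=5, physical=[C,g,D,F,E,B], logical=[B,C,g,D,F,E]
After op 10 (replace(4, 'k')): offset=5, physical=[C,g,D,k,E,B], logical=[B,C,g,D,k,E]

Answer: 5 B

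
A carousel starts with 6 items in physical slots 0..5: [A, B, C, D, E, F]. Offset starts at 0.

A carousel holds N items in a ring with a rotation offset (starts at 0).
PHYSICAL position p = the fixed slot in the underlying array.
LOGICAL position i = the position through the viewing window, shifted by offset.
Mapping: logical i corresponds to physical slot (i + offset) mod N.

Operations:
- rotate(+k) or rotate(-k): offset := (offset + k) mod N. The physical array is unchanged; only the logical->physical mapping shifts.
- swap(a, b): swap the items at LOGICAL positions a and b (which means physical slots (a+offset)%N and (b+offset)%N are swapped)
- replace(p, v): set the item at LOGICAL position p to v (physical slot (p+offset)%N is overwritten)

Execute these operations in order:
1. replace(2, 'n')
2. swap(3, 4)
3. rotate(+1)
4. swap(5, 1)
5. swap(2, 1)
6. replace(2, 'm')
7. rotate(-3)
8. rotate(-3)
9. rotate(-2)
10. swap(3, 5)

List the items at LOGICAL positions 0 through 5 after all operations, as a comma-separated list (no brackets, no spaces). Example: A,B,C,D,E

After op 1 (replace(2, 'n')): offset=0, physical=[A,B,n,D,E,F], logical=[A,B,n,D,E,F]
After op 2 (swap(3, 4)): offset=0, physical=[A,B,n,E,D,F], logical=[A,B,n,E,D,F]
After op 3 (rotate(+1)): offset=1, physical=[A,B,n,E,D,F], logical=[B,n,E,D,F,A]
After op 4 (swap(5, 1)): offset=1, physical=[n,B,A,E,D,F], logical=[B,A,E,D,F,n]
After op 5 (swap(2, 1)): offset=1, physical=[n,B,E,A,D,F], logical=[B,E,A,D,F,n]
After op 6 (replace(2, 'm')): offset=1, physical=[n,B,E,m,D,F], logical=[B,E,m,D,F,n]
After op 7 (rotate(-3)): offset=4, physical=[n,B,E,m,D,F], logical=[D,F,n,B,E,m]
After op 8 (rotate(-3)): offset=1, physical=[n,B,E,m,D,F], logical=[B,E,m,D,F,n]
After op 9 (rotate(-2)): offset=5, physical=[n,B,E,m,D,F], logical=[F,n,B,E,m,D]
After op 10 (swap(3, 5)): offset=5, physical=[n,B,D,m,E,F], logical=[F,n,B,D,m,E]

Answer: F,n,B,D,m,E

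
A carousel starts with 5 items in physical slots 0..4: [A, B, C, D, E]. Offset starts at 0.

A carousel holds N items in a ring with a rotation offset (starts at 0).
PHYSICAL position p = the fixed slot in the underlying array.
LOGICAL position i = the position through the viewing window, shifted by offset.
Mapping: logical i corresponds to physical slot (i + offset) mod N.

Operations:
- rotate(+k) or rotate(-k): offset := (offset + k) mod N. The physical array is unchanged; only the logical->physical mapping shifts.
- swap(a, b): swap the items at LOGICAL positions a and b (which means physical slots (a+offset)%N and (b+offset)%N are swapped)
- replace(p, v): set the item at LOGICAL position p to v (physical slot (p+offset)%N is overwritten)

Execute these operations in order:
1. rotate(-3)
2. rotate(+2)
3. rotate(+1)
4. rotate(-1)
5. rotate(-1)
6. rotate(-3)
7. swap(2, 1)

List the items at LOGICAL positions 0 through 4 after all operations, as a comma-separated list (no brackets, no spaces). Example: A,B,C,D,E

Answer: A,C,B,D,E

Derivation:
After op 1 (rotate(-3)): offset=2, physical=[A,B,C,D,E], logical=[C,D,E,A,B]
After op 2 (rotate(+2)): offset=4, physical=[A,B,C,D,E], logical=[E,A,B,C,D]
After op 3 (rotate(+1)): offset=0, physical=[A,B,C,D,E], logical=[A,B,C,D,E]
After op 4 (rotate(-1)): offset=4, physical=[A,B,C,D,E], logical=[E,A,B,C,D]
After op 5 (rotate(-1)): offset=3, physical=[A,B,C,D,E], logical=[D,E,A,B,C]
After op 6 (rotate(-3)): offset=0, physical=[A,B,C,D,E], logical=[A,B,C,D,E]
After op 7 (swap(2, 1)): offset=0, physical=[A,C,B,D,E], logical=[A,C,B,D,E]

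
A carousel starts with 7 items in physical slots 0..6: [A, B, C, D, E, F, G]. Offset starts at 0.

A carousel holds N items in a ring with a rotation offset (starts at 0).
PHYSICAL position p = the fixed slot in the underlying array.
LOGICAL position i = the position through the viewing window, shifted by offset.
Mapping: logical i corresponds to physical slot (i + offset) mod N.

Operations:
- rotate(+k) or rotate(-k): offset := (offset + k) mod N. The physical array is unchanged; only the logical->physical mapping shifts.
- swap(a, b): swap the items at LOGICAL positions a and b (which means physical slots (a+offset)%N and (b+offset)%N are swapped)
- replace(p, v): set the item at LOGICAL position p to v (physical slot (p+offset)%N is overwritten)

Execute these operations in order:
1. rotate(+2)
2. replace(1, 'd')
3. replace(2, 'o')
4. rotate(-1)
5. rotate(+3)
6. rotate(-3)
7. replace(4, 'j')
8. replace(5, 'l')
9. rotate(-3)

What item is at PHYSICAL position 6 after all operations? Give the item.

Answer: l

Derivation:
After op 1 (rotate(+2)): offset=2, physical=[A,B,C,D,E,F,G], logical=[C,D,E,F,G,A,B]
After op 2 (replace(1, 'd')): offset=2, physical=[A,B,C,d,E,F,G], logical=[C,d,E,F,G,A,B]
After op 3 (replace(2, 'o')): offset=2, physical=[A,B,C,d,o,F,G], logical=[C,d,o,F,G,A,B]
After op 4 (rotate(-1)): offset=1, physical=[A,B,C,d,o,F,G], logical=[B,C,d,o,F,G,A]
After op 5 (rotate(+3)): offset=4, physical=[A,B,C,d,o,F,G], logical=[o,F,G,A,B,C,d]
After op 6 (rotate(-3)): offset=1, physical=[A,B,C,d,o,F,G], logical=[B,C,d,o,F,G,A]
After op 7 (replace(4, 'j')): offset=1, physical=[A,B,C,d,o,j,G], logical=[B,C,d,o,j,G,A]
After op 8 (replace(5, 'l')): offset=1, physical=[A,B,C,d,o,j,l], logical=[B,C,d,o,j,l,A]
After op 9 (rotate(-3)): offset=5, physical=[A,B,C,d,o,j,l], logical=[j,l,A,B,C,d,o]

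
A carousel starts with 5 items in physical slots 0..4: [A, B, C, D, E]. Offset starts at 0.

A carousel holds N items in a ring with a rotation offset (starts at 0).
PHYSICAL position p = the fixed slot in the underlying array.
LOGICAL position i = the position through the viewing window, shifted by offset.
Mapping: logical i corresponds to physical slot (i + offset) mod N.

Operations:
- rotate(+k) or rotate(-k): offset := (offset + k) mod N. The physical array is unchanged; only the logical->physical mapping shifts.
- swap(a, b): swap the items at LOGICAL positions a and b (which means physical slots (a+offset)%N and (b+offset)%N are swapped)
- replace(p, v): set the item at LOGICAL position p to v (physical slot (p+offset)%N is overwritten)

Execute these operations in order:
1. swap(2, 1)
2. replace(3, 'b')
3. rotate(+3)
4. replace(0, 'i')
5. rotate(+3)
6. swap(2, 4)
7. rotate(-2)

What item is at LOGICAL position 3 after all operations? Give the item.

After op 1 (swap(2, 1)): offset=0, physical=[A,C,B,D,E], logical=[A,C,B,D,E]
After op 2 (replace(3, 'b')): offset=0, physical=[A,C,B,b,E], logical=[A,C,B,b,E]
After op 3 (rotate(+3)): offset=3, physical=[A,C,B,b,E], logical=[b,E,A,C,B]
After op 4 (replace(0, 'i')): offset=3, physical=[A,C,B,i,E], logical=[i,E,A,C,B]
After op 5 (rotate(+3)): offset=1, physical=[A,C,B,i,E], logical=[C,B,i,E,A]
After op 6 (swap(2, 4)): offset=1, physical=[i,C,B,A,E], logical=[C,B,A,E,i]
After op 7 (rotate(-2)): offset=4, physical=[i,C,B,A,E], logical=[E,i,C,B,A]

Answer: B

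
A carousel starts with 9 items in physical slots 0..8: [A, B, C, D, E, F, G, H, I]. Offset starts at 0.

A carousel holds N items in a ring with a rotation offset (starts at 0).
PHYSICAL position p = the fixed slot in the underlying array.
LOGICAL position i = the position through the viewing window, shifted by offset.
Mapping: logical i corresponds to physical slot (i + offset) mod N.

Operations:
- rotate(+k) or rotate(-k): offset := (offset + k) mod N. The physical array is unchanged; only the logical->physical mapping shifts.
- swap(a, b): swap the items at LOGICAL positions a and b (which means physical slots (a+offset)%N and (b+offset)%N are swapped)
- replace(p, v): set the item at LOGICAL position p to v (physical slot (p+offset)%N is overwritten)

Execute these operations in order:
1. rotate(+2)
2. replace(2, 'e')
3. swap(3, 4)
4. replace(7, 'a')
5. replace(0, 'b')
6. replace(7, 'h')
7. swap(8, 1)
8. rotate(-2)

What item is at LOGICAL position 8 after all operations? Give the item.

After op 1 (rotate(+2)): offset=2, physical=[A,B,C,D,E,F,G,H,I], logical=[C,D,E,F,G,H,I,A,B]
After op 2 (replace(2, 'e')): offset=2, physical=[A,B,C,D,e,F,G,H,I], logical=[C,D,e,F,G,H,I,A,B]
After op 3 (swap(3, 4)): offset=2, physical=[A,B,C,D,e,G,F,H,I], logical=[C,D,e,G,F,H,I,A,B]
After op 4 (replace(7, 'a')): offset=2, physical=[a,B,C,D,e,G,F,H,I], logical=[C,D,e,G,F,H,I,a,B]
After op 5 (replace(0, 'b')): offset=2, physical=[a,B,b,D,e,G,F,H,I], logical=[b,D,e,G,F,H,I,a,B]
After op 6 (replace(7, 'h')): offset=2, physical=[h,B,b,D,e,G,F,H,I], logical=[b,D,e,G,F,H,I,h,B]
After op 7 (swap(8, 1)): offset=2, physical=[h,D,b,B,e,G,F,H,I], logical=[b,B,e,G,F,H,I,h,D]
After op 8 (rotate(-2)): offset=0, physical=[h,D,b,B,e,G,F,H,I], logical=[h,D,b,B,e,G,F,H,I]

Answer: I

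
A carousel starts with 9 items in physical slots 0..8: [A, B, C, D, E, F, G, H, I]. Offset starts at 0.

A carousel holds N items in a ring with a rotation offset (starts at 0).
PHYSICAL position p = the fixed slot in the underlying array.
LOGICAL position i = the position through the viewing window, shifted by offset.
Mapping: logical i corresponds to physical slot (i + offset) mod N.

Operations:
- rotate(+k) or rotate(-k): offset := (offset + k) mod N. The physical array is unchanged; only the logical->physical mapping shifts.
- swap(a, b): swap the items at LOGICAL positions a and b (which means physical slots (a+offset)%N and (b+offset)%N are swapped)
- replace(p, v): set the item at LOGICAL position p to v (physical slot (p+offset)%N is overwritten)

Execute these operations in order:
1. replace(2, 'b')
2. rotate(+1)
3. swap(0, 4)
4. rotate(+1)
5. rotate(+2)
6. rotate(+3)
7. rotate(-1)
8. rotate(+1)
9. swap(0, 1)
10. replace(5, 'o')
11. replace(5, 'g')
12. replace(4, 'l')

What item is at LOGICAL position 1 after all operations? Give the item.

Answer: H

Derivation:
After op 1 (replace(2, 'b')): offset=0, physical=[A,B,b,D,E,F,G,H,I], logical=[A,B,b,D,E,F,G,H,I]
After op 2 (rotate(+1)): offset=1, physical=[A,B,b,D,E,F,G,H,I], logical=[B,b,D,E,F,G,H,I,A]
After op 3 (swap(0, 4)): offset=1, physical=[A,F,b,D,E,B,G,H,I], logical=[F,b,D,E,B,G,H,I,A]
After op 4 (rotate(+1)): offset=2, physical=[A,F,b,D,E,B,G,H,I], logical=[b,D,E,B,G,H,I,A,F]
After op 5 (rotate(+2)): offset=4, physical=[A,F,b,D,E,B,G,H,I], logical=[E,B,G,H,I,A,F,b,D]
After op 6 (rotate(+3)): offset=7, physical=[A,F,b,D,E,B,G,H,I], logical=[H,I,A,F,b,D,E,B,G]
After op 7 (rotate(-1)): offset=6, physical=[A,F,b,D,E,B,G,H,I], logical=[G,H,I,A,F,b,D,E,B]
After op 8 (rotate(+1)): offset=7, physical=[A,F,b,D,E,B,G,H,I], logical=[H,I,A,F,b,D,E,B,G]
After op 9 (swap(0, 1)): offset=7, physical=[A,F,b,D,E,B,G,I,H], logical=[I,H,A,F,b,D,E,B,G]
After op 10 (replace(5, 'o')): offset=7, physical=[A,F,b,o,E,B,G,I,H], logical=[I,H,A,F,b,o,E,B,G]
After op 11 (replace(5, 'g')): offset=7, physical=[A,F,b,g,E,B,G,I,H], logical=[I,H,A,F,b,g,E,B,G]
After op 12 (replace(4, 'l')): offset=7, physical=[A,F,l,g,E,B,G,I,H], logical=[I,H,A,F,l,g,E,B,G]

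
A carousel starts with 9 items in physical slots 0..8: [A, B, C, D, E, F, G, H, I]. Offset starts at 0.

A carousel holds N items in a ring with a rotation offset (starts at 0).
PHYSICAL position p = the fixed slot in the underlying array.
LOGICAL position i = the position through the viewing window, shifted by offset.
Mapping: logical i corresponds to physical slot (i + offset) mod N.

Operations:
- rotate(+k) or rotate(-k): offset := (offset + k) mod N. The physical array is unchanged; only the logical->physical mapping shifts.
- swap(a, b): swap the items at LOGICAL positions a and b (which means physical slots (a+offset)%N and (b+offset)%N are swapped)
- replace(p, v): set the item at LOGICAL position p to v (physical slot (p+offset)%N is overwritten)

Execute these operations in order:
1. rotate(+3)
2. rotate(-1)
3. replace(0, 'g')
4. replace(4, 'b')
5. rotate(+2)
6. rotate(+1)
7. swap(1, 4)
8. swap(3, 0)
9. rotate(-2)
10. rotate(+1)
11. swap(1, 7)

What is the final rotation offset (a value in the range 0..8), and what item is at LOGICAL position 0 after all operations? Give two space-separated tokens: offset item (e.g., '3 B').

Answer: 4 E

Derivation:
After op 1 (rotate(+3)): offset=3, physical=[A,B,C,D,E,F,G,H,I], logical=[D,E,F,G,H,I,A,B,C]
After op 2 (rotate(-1)): offset=2, physical=[A,B,C,D,E,F,G,H,I], logical=[C,D,E,F,G,H,I,A,B]
After op 3 (replace(0, 'g')): offset=2, physical=[A,B,g,D,E,F,G,H,I], logical=[g,D,E,F,G,H,I,A,B]
After op 4 (replace(4, 'b')): offset=2, physical=[A,B,g,D,E,F,b,H,I], logical=[g,D,E,F,b,H,I,A,B]
After op 5 (rotate(+2)): offset=4, physical=[A,B,g,D,E,F,b,H,I], logical=[E,F,b,H,I,A,B,g,D]
After op 6 (rotate(+1)): offset=5, physical=[A,B,g,D,E,F,b,H,I], logical=[F,b,H,I,A,B,g,D,E]
After op 7 (swap(1, 4)): offset=5, physical=[b,B,g,D,E,F,A,H,I], logical=[F,A,H,I,b,B,g,D,E]
After op 8 (swap(3, 0)): offset=5, physical=[b,B,g,D,E,I,A,H,F], logical=[I,A,H,F,b,B,g,D,E]
After op 9 (rotate(-2)): offset=3, physical=[b,B,g,D,E,I,A,H,F], logical=[D,E,I,A,H,F,b,B,g]
After op 10 (rotate(+1)): offset=4, physical=[b,B,g,D,E,I,A,H,F], logical=[E,I,A,H,F,b,B,g,D]
After op 11 (swap(1, 7)): offset=4, physical=[b,B,I,D,E,g,A,H,F], logical=[E,g,A,H,F,b,B,I,D]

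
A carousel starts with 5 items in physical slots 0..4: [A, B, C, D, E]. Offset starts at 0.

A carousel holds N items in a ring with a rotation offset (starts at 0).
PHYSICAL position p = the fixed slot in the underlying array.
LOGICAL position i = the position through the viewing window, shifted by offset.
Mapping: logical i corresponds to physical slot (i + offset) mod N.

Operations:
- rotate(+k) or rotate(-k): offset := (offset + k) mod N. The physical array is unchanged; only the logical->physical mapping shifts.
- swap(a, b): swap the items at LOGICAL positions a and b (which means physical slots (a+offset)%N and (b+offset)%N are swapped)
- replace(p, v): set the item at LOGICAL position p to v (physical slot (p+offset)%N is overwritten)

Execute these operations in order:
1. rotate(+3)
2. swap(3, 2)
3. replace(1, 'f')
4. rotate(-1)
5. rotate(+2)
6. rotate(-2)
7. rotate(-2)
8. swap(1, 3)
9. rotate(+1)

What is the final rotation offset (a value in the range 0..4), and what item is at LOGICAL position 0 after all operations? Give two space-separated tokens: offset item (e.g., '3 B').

After op 1 (rotate(+3)): offset=3, physical=[A,B,C,D,E], logical=[D,E,A,B,C]
After op 2 (swap(3, 2)): offset=3, physical=[B,A,C,D,E], logical=[D,E,B,A,C]
After op 3 (replace(1, 'f')): offset=3, physical=[B,A,C,D,f], logical=[D,f,B,A,C]
After op 4 (rotate(-1)): offset=2, physical=[B,A,C,D,f], logical=[C,D,f,B,A]
After op 5 (rotate(+2)): offset=4, physical=[B,A,C,D,f], logical=[f,B,A,C,D]
After op 6 (rotate(-2)): offset=2, physical=[B,A,C,D,f], logical=[C,D,f,B,A]
After op 7 (rotate(-2)): offset=0, physical=[B,A,C,D,f], logical=[B,A,C,D,f]
After op 8 (swap(1, 3)): offset=0, physical=[B,D,C,A,f], logical=[B,D,C,A,f]
After op 9 (rotate(+1)): offset=1, physical=[B,D,C,A,f], logical=[D,C,A,f,B]

Answer: 1 D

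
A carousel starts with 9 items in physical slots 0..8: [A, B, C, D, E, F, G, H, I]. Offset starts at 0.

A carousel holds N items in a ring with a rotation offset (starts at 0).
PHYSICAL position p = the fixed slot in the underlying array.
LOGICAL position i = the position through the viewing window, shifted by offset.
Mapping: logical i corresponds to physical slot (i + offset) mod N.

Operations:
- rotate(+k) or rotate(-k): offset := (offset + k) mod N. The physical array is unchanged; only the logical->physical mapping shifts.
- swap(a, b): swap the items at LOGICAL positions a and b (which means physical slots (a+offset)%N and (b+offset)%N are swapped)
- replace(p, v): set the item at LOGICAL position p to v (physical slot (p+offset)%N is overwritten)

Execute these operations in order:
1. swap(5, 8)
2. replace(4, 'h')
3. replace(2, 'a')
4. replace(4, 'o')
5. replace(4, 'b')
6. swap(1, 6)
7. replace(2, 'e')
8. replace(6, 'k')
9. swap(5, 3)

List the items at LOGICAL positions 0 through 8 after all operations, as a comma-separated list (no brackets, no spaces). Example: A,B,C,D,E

After op 1 (swap(5, 8)): offset=0, physical=[A,B,C,D,E,I,G,H,F], logical=[A,B,C,D,E,I,G,H,F]
After op 2 (replace(4, 'h')): offset=0, physical=[A,B,C,D,h,I,G,H,F], logical=[A,B,C,D,h,I,G,H,F]
After op 3 (replace(2, 'a')): offset=0, physical=[A,B,a,D,h,I,G,H,F], logical=[A,B,a,D,h,I,G,H,F]
After op 4 (replace(4, 'o')): offset=0, physical=[A,B,a,D,o,I,G,H,F], logical=[A,B,a,D,o,I,G,H,F]
After op 5 (replace(4, 'b')): offset=0, physical=[A,B,a,D,b,I,G,H,F], logical=[A,B,a,D,b,I,G,H,F]
After op 6 (swap(1, 6)): offset=0, physical=[A,G,a,D,b,I,B,H,F], logical=[A,G,a,D,b,I,B,H,F]
After op 7 (replace(2, 'e')): offset=0, physical=[A,G,e,D,b,I,B,H,F], logical=[A,G,e,D,b,I,B,H,F]
After op 8 (replace(6, 'k')): offset=0, physical=[A,G,e,D,b,I,k,H,F], logical=[A,G,e,D,b,I,k,H,F]
After op 9 (swap(5, 3)): offset=0, physical=[A,G,e,I,b,D,k,H,F], logical=[A,G,e,I,b,D,k,H,F]

Answer: A,G,e,I,b,D,k,H,F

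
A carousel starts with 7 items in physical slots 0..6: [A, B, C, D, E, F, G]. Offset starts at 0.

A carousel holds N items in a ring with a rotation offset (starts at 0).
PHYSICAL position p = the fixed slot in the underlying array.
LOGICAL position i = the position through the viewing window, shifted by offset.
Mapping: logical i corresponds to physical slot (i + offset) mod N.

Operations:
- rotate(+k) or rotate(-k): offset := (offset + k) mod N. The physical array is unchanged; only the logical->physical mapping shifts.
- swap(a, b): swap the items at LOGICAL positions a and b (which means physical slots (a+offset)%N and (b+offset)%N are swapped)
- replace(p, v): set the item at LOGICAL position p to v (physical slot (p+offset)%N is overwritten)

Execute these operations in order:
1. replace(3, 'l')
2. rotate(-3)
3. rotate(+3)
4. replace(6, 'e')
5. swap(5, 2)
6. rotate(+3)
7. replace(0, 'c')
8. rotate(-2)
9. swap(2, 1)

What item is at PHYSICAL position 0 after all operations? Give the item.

Answer: A

Derivation:
After op 1 (replace(3, 'l')): offset=0, physical=[A,B,C,l,E,F,G], logical=[A,B,C,l,E,F,G]
After op 2 (rotate(-3)): offset=4, physical=[A,B,C,l,E,F,G], logical=[E,F,G,A,B,C,l]
After op 3 (rotate(+3)): offset=0, physical=[A,B,C,l,E,F,G], logical=[A,B,C,l,E,F,G]
After op 4 (replace(6, 'e')): offset=0, physical=[A,B,C,l,E,F,e], logical=[A,B,C,l,E,F,e]
After op 5 (swap(5, 2)): offset=0, physical=[A,B,F,l,E,C,e], logical=[A,B,F,l,E,C,e]
After op 6 (rotate(+3)): offset=3, physical=[A,B,F,l,E,C,e], logical=[l,E,C,e,A,B,F]
After op 7 (replace(0, 'c')): offset=3, physical=[A,B,F,c,E,C,e], logical=[c,E,C,e,A,B,F]
After op 8 (rotate(-2)): offset=1, physical=[A,B,F,c,E,C,e], logical=[B,F,c,E,C,e,A]
After op 9 (swap(2, 1)): offset=1, physical=[A,B,c,F,E,C,e], logical=[B,c,F,E,C,e,A]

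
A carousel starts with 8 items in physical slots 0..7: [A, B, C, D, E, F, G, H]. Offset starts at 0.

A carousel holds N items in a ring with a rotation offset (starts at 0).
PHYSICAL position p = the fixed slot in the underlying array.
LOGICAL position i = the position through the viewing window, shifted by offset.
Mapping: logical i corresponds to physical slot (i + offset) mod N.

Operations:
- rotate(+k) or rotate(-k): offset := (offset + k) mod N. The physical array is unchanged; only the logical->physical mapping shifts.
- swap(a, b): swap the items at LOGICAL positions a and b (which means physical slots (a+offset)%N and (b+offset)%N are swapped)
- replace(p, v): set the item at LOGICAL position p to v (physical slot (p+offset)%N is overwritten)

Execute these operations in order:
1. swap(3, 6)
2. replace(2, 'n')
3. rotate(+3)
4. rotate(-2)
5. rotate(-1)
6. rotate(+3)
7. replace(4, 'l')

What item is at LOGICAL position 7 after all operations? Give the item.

Answer: n

Derivation:
After op 1 (swap(3, 6)): offset=0, physical=[A,B,C,G,E,F,D,H], logical=[A,B,C,G,E,F,D,H]
After op 2 (replace(2, 'n')): offset=0, physical=[A,B,n,G,E,F,D,H], logical=[A,B,n,G,E,F,D,H]
After op 3 (rotate(+3)): offset=3, physical=[A,B,n,G,E,F,D,H], logical=[G,E,F,D,H,A,B,n]
After op 4 (rotate(-2)): offset=1, physical=[A,B,n,G,E,F,D,H], logical=[B,n,G,E,F,D,H,A]
After op 5 (rotate(-1)): offset=0, physical=[A,B,n,G,E,F,D,H], logical=[A,B,n,G,E,F,D,H]
After op 6 (rotate(+3)): offset=3, physical=[A,B,n,G,E,F,D,H], logical=[G,E,F,D,H,A,B,n]
After op 7 (replace(4, 'l')): offset=3, physical=[A,B,n,G,E,F,D,l], logical=[G,E,F,D,l,A,B,n]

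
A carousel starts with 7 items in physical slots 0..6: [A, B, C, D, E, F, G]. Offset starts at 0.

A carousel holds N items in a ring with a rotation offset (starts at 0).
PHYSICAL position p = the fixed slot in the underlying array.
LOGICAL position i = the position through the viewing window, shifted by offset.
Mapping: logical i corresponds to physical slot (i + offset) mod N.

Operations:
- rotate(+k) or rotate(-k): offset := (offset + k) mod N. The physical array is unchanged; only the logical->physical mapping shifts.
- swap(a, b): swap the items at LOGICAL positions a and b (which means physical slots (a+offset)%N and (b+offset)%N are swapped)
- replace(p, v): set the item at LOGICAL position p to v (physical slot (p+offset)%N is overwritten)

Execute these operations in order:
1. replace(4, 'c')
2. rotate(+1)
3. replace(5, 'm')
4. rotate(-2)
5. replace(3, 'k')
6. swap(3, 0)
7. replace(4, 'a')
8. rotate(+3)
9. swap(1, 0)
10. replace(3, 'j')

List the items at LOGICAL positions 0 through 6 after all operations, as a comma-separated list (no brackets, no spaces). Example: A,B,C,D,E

After op 1 (replace(4, 'c')): offset=0, physical=[A,B,C,D,c,F,G], logical=[A,B,C,D,c,F,G]
After op 2 (rotate(+1)): offset=1, physical=[A,B,C,D,c,F,G], logical=[B,C,D,c,F,G,A]
After op 3 (replace(5, 'm')): offset=1, physical=[A,B,C,D,c,F,m], logical=[B,C,D,c,F,m,A]
After op 4 (rotate(-2)): offset=6, physical=[A,B,C,D,c,F,m], logical=[m,A,B,C,D,c,F]
After op 5 (replace(3, 'k')): offset=6, physical=[A,B,k,D,c,F,m], logical=[m,A,B,k,D,c,F]
After op 6 (swap(3, 0)): offset=6, physical=[A,B,m,D,c,F,k], logical=[k,A,B,m,D,c,F]
After op 7 (replace(4, 'a')): offset=6, physical=[A,B,m,a,c,F,k], logical=[k,A,B,m,a,c,F]
After op 8 (rotate(+3)): offset=2, physical=[A,B,m,a,c,F,k], logical=[m,a,c,F,k,A,B]
After op 9 (swap(1, 0)): offset=2, physical=[A,B,a,m,c,F,k], logical=[a,m,c,F,k,A,B]
After op 10 (replace(3, 'j')): offset=2, physical=[A,B,a,m,c,j,k], logical=[a,m,c,j,k,A,B]

Answer: a,m,c,j,k,A,B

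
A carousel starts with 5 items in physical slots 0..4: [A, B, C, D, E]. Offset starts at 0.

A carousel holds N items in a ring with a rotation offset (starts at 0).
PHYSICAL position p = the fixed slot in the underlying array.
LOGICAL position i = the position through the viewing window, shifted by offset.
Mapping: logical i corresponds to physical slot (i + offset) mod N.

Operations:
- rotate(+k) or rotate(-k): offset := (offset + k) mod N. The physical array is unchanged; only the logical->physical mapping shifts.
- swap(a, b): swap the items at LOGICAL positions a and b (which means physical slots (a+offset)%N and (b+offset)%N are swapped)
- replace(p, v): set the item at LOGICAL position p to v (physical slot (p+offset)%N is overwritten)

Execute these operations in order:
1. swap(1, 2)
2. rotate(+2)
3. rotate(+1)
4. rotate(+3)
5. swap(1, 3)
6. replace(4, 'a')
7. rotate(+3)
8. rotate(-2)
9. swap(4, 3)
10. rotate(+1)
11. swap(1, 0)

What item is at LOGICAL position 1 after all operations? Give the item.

After op 1 (swap(1, 2)): offset=0, physical=[A,C,B,D,E], logical=[A,C,B,D,E]
After op 2 (rotate(+2)): offset=2, physical=[A,C,B,D,E], logical=[B,D,E,A,C]
After op 3 (rotate(+1)): offset=3, physical=[A,C,B,D,E], logical=[D,E,A,C,B]
After op 4 (rotate(+3)): offset=1, physical=[A,C,B,D,E], logical=[C,B,D,E,A]
After op 5 (swap(1, 3)): offset=1, physical=[A,C,E,D,B], logical=[C,E,D,B,A]
After op 6 (replace(4, 'a')): offset=1, physical=[a,C,E,D,B], logical=[C,E,D,B,a]
After op 7 (rotate(+3)): offset=4, physical=[a,C,E,D,B], logical=[B,a,C,E,D]
After op 8 (rotate(-2)): offset=2, physical=[a,C,E,D,B], logical=[E,D,B,a,C]
After op 9 (swap(4, 3)): offset=2, physical=[C,a,E,D,B], logical=[E,D,B,C,a]
After op 10 (rotate(+1)): offset=3, physical=[C,a,E,D,B], logical=[D,B,C,a,E]
After op 11 (swap(1, 0)): offset=3, physical=[C,a,E,B,D], logical=[B,D,C,a,E]

Answer: D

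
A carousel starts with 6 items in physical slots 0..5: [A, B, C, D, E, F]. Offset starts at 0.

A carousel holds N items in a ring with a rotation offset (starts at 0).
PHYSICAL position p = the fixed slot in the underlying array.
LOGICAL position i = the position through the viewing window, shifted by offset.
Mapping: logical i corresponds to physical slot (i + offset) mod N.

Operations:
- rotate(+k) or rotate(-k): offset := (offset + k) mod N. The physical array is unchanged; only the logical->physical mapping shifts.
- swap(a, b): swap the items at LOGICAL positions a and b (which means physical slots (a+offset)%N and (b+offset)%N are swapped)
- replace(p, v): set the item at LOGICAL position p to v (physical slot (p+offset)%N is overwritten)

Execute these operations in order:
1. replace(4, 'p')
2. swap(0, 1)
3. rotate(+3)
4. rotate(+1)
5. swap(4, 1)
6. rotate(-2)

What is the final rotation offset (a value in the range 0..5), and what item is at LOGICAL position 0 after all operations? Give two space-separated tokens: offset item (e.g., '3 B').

Answer: 2 F

Derivation:
After op 1 (replace(4, 'p')): offset=0, physical=[A,B,C,D,p,F], logical=[A,B,C,D,p,F]
After op 2 (swap(0, 1)): offset=0, physical=[B,A,C,D,p,F], logical=[B,A,C,D,p,F]
After op 3 (rotate(+3)): offset=3, physical=[B,A,C,D,p,F], logical=[D,p,F,B,A,C]
After op 4 (rotate(+1)): offset=4, physical=[B,A,C,D,p,F], logical=[p,F,B,A,C,D]
After op 5 (swap(4, 1)): offset=4, physical=[B,A,F,D,p,C], logical=[p,C,B,A,F,D]
After op 6 (rotate(-2)): offset=2, physical=[B,A,F,D,p,C], logical=[F,D,p,C,B,A]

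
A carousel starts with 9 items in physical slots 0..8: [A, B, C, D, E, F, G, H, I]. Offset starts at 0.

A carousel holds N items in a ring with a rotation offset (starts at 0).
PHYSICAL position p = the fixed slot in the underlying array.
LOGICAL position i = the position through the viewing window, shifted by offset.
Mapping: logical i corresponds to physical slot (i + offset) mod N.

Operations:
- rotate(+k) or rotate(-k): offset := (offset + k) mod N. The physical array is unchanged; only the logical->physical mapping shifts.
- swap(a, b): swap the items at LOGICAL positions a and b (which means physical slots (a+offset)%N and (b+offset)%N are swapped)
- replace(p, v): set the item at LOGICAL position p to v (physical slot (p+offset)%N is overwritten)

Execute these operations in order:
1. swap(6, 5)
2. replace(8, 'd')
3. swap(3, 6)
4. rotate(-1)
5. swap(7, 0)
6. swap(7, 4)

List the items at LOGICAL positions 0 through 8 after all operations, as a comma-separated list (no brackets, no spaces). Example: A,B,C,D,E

After op 1 (swap(6, 5)): offset=0, physical=[A,B,C,D,E,G,F,H,I], logical=[A,B,C,D,E,G,F,H,I]
After op 2 (replace(8, 'd')): offset=0, physical=[A,B,C,D,E,G,F,H,d], logical=[A,B,C,D,E,G,F,H,d]
After op 3 (swap(3, 6)): offset=0, physical=[A,B,C,F,E,G,D,H,d], logical=[A,B,C,F,E,G,D,H,d]
After op 4 (rotate(-1)): offset=8, physical=[A,B,C,F,E,G,D,H,d], logical=[d,A,B,C,F,E,G,D,H]
After op 5 (swap(7, 0)): offset=8, physical=[A,B,C,F,E,G,d,H,D], logical=[D,A,B,C,F,E,G,d,H]
After op 6 (swap(7, 4)): offset=8, physical=[A,B,C,d,E,G,F,H,D], logical=[D,A,B,C,d,E,G,F,H]

Answer: D,A,B,C,d,E,G,F,H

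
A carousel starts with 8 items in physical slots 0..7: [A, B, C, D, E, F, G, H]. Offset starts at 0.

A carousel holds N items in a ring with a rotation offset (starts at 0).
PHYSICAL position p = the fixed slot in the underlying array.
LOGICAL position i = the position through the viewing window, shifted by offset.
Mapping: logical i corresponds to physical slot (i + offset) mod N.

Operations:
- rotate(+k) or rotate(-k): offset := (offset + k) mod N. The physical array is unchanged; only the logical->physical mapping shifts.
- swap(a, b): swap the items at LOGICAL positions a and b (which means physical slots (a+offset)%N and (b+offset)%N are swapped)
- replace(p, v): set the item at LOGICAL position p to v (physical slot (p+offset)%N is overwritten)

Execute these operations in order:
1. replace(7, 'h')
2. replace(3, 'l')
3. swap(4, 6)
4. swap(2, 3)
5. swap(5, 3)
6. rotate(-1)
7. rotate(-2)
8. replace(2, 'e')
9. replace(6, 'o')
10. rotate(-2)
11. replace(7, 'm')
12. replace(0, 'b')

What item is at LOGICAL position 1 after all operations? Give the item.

Answer: G

Derivation:
After op 1 (replace(7, 'h')): offset=0, physical=[A,B,C,D,E,F,G,h], logical=[A,B,C,D,E,F,G,h]
After op 2 (replace(3, 'l')): offset=0, physical=[A,B,C,l,E,F,G,h], logical=[A,B,C,l,E,F,G,h]
After op 3 (swap(4, 6)): offset=0, physical=[A,B,C,l,G,F,E,h], logical=[A,B,C,l,G,F,E,h]
After op 4 (swap(2, 3)): offset=0, physical=[A,B,l,C,G,F,E,h], logical=[A,B,l,C,G,F,E,h]
After op 5 (swap(5, 3)): offset=0, physical=[A,B,l,F,G,C,E,h], logical=[A,B,l,F,G,C,E,h]
After op 6 (rotate(-1)): offset=7, physical=[A,B,l,F,G,C,E,h], logical=[h,A,B,l,F,G,C,E]
After op 7 (rotate(-2)): offset=5, physical=[A,B,l,F,G,C,E,h], logical=[C,E,h,A,B,l,F,G]
After op 8 (replace(2, 'e')): offset=5, physical=[A,B,l,F,G,C,E,e], logical=[C,E,e,A,B,l,F,G]
After op 9 (replace(6, 'o')): offset=5, physical=[A,B,l,o,G,C,E,e], logical=[C,E,e,A,B,l,o,G]
After op 10 (rotate(-2)): offset=3, physical=[A,B,l,o,G,C,E,e], logical=[o,G,C,E,e,A,B,l]
After op 11 (replace(7, 'm')): offset=3, physical=[A,B,m,o,G,C,E,e], logical=[o,G,C,E,e,A,B,m]
After op 12 (replace(0, 'b')): offset=3, physical=[A,B,m,b,G,C,E,e], logical=[b,G,C,E,e,A,B,m]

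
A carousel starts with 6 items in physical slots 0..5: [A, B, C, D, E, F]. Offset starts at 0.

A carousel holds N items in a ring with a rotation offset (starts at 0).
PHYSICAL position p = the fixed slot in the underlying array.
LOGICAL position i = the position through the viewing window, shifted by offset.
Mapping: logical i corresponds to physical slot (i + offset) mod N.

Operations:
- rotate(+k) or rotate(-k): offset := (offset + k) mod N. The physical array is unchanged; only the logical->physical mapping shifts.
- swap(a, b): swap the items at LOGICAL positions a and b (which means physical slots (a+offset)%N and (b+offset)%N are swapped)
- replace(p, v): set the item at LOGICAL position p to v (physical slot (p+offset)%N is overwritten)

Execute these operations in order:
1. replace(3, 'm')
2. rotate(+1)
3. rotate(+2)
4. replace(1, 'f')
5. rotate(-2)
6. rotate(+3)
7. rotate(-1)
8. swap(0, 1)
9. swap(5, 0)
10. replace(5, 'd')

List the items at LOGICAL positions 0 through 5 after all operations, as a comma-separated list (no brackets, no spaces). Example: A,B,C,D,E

Answer: C,m,F,A,B,d

Derivation:
After op 1 (replace(3, 'm')): offset=0, physical=[A,B,C,m,E,F], logical=[A,B,C,m,E,F]
After op 2 (rotate(+1)): offset=1, physical=[A,B,C,m,E,F], logical=[B,C,m,E,F,A]
After op 3 (rotate(+2)): offset=3, physical=[A,B,C,m,E,F], logical=[m,E,F,A,B,C]
After op 4 (replace(1, 'f')): offset=3, physical=[A,B,C,m,f,F], logical=[m,f,F,A,B,C]
After op 5 (rotate(-2)): offset=1, physical=[A,B,C,m,f,F], logical=[B,C,m,f,F,A]
After op 6 (rotate(+3)): offset=4, physical=[A,B,C,m,f,F], logical=[f,F,A,B,C,m]
After op 7 (rotate(-1)): offset=3, physical=[A,B,C,m,f,F], logical=[m,f,F,A,B,C]
After op 8 (swap(0, 1)): offset=3, physical=[A,B,C,f,m,F], logical=[f,m,F,A,B,C]
After op 9 (swap(5, 0)): offset=3, physical=[A,B,f,C,m,F], logical=[C,m,F,A,B,f]
After op 10 (replace(5, 'd')): offset=3, physical=[A,B,d,C,m,F], logical=[C,m,F,A,B,d]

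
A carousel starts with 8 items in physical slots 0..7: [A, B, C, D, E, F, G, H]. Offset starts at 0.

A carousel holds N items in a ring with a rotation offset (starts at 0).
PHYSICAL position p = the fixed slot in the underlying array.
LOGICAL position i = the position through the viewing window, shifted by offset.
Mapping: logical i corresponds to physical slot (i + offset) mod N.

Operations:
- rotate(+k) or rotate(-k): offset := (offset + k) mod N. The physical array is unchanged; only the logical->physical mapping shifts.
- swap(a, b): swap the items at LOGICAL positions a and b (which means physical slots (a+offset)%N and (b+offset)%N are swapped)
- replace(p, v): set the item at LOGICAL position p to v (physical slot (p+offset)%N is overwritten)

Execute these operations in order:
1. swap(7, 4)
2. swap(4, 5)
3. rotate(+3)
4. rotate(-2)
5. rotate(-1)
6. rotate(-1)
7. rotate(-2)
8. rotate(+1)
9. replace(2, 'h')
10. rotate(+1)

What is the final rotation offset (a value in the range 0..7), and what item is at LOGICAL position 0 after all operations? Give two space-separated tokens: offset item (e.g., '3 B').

After op 1 (swap(7, 4)): offset=0, physical=[A,B,C,D,H,F,G,E], logical=[A,B,C,D,H,F,G,E]
After op 2 (swap(4, 5)): offset=0, physical=[A,B,C,D,F,H,G,E], logical=[A,B,C,D,F,H,G,E]
After op 3 (rotate(+3)): offset=3, physical=[A,B,C,D,F,H,G,E], logical=[D,F,H,G,E,A,B,C]
After op 4 (rotate(-2)): offset=1, physical=[A,B,C,D,F,H,G,E], logical=[B,C,D,F,H,G,E,A]
After op 5 (rotate(-1)): offset=0, physical=[A,B,C,D,F,H,G,E], logical=[A,B,C,D,F,H,G,E]
After op 6 (rotate(-1)): offset=7, physical=[A,B,C,D,F,H,G,E], logical=[E,A,B,C,D,F,H,G]
After op 7 (rotate(-2)): offset=5, physical=[A,B,C,D,F,H,G,E], logical=[H,G,E,A,B,C,D,F]
After op 8 (rotate(+1)): offset=6, physical=[A,B,C,D,F,H,G,E], logical=[G,E,A,B,C,D,F,H]
After op 9 (replace(2, 'h')): offset=6, physical=[h,B,C,D,F,H,G,E], logical=[G,E,h,B,C,D,F,H]
After op 10 (rotate(+1)): offset=7, physical=[h,B,C,D,F,H,G,E], logical=[E,h,B,C,D,F,H,G]

Answer: 7 E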